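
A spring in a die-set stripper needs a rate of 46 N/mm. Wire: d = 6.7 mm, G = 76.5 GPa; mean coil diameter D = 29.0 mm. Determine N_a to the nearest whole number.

17

N_a = Gd⁴/(8D³k) = (76.5×10³ × 6.7⁴)/(8 × 29.0³ × 46)
    = 1.54156e+08 / 8.97515e+06 = 17.18 → 17 coils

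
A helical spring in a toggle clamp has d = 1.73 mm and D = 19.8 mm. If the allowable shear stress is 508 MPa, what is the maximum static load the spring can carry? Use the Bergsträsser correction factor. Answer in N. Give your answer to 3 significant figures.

C = D/d = 19.8/1.73 = 11.4451
K_B = (4C+2)/(4C−3) = 47.780/42.780 = 1.1169
τ_max = K·8FD/(πd³) → F_max = τ_allow·πd³/(8DK)
F_max = 508·π·1.73³/(8·19.8·1.1169) = 8263.3/176.91 = 46.708 N

46.7 N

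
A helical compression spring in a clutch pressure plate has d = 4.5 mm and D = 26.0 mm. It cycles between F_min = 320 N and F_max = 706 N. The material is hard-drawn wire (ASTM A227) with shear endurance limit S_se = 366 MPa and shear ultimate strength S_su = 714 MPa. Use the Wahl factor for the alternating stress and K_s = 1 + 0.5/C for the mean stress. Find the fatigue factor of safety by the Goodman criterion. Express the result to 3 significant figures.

C = D/d = 26.0/4.5 = 5.7778; K_W = (4C−1)/(4C−4)+0.615/C = 1.2634; K_s = 1+0.5/C = 1.0865
F_a = (F_max−F_min)/2 = 193 N; F_m = (F_max+F_min)/2 = 513 N
τ_a = K_W·8F_aD/(πd³) = 1.2634 × 140.23 = 177.17 MPa
τ_m = K_s·8F_mD/(πd³) = 1.0865 × 372.73 = 404.98 MPa
Goodman: 1/n_f = τ_a/S_se + τ_m/S_su = 177.17/366 + 404.98/714 = 0.48406 + 0.56721 = 1.0513
n_f = 1/1.0513 = 0.9512

0.951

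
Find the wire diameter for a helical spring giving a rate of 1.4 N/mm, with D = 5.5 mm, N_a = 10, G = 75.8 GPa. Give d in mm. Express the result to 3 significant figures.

0.704 mm

d = (8D³N_a·k / G)^(1/4) = (8·5.5³·10·1.4 / (75.8×10³))^0.25
  = (0.24583)^0.25 = 0.7041 mm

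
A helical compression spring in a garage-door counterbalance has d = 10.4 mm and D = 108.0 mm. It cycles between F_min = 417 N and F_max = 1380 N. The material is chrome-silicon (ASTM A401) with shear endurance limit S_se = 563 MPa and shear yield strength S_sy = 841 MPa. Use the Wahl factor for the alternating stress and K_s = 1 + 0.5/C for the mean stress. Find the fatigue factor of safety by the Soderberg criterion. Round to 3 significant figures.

1.95

C = D/d = 108.0/10.4 = 10.3846; K_W = (4C−1)/(4C−4)+0.615/C = 1.1391; K_s = 1+0.5/C = 1.0481
F_a = (F_max−F_min)/2 = 481.5 N; F_m = (F_max+F_min)/2 = 898.5 N
τ_a = K_W·8F_aD/(πd³) = 1.1391 × 117.72 = 134.1 MPa
τ_m = K_s·8F_mD/(πd³) = 1.0481 × 219.68 = 230.25 MPa
Soderberg: 1/n_f = τ_a/S_se + τ_m/S_sy = 134.1/563 + 230.25/841 = 0.23819 + 0.27378 = 0.51198
n_f = 1/0.51198 = 1.953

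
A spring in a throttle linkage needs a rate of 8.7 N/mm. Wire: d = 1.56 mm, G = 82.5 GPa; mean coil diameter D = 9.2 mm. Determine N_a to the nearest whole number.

9

N_a = Gd⁴/(8D³k) = (82.5×10³ × 1.56⁴)/(8 × 9.2³ × 8.7)
    = 488599 / 54196.7 = 9.015 → 9 coils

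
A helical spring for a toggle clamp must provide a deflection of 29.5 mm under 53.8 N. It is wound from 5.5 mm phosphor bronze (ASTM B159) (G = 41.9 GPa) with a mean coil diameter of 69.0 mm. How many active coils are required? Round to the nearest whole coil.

Required rate k = F/δ = 53.8/29.5 = 1.8237 N/mm
N_a = Gd⁴/(8D³k) = (41.9×10³ × 5.5⁴)/(8 × 69.0³ × 1.8237)
    = 3.83411e+07 / 4.79289e+06 = 8 → 8 coils

8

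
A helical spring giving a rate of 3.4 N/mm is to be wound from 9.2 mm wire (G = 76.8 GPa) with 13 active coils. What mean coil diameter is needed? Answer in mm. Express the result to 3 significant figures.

D = (Gd⁴/(8N_a·k))^(1/3) = (76.8×10³·9.2⁴/(8·13·3.4))^(1/3)
  = (1.55597e+06)^(1/3) = 115.8778 mm

116 mm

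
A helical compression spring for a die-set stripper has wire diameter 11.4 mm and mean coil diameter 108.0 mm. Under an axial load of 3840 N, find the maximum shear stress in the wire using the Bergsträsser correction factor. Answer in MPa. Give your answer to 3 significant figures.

815 MPa

Spring index C = D/d = 108.0/11.4 = 9.4737
K_B = (4C+2)/(4C−3) = 39.895/34.895 = 1.1433
τ₀ = 8FD/(πd³) = 8·3840·108.0/(π·11.4³) = 3.31776e+06/4654.4 = 712.82 MPa
τ_max = K·τ₀ = 1.1433 × 712.82 = 814.96 MPa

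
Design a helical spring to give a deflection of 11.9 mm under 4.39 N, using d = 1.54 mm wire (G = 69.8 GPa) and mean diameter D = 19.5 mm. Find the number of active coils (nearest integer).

Required rate k = F/δ = 4.39/11.9 = 0.36891 N/mm
N_a = Gd⁴/(8D³k) = (69.8×10³ × 1.54⁴)/(8 × 19.5³ × 0.36891)
    = 392589 / 21883.2 = 17.94 → 18 coils

18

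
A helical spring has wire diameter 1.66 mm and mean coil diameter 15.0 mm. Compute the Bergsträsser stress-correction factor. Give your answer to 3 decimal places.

1.151

C = D/d = 15.0/1.66 = 9.0361
K_B = (4C+2)/(4C−3) = 38.145/33.145 = 1.1509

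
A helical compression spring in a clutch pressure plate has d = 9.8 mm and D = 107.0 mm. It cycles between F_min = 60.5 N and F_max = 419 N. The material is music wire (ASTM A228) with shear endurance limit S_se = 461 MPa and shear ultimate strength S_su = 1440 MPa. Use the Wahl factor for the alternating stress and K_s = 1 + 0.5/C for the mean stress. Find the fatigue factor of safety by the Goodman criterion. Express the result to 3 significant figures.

C = D/d = 107.0/9.8 = 10.9184; K_W = (4C−1)/(4C−4)+0.615/C = 1.1319; K_s = 1+0.5/C = 1.0458
F_a = (F_max−F_min)/2 = 179.25 N; F_m = (F_max+F_min)/2 = 239.75 N
τ_a = K_W·8F_aD/(πd³) = 1.1319 × 51.893 = 58.739 MPa
τ_m = K_s·8F_mD/(πd³) = 1.0458 × 69.407 = 72.586 MPa
Goodman: 1/n_f = τ_a/S_se + τ_m/S_su = 58.739/461 + 72.586/1440 = 0.12742 + 0.05041 = 0.17782
n_f = 1/0.17782 = 5.624

5.62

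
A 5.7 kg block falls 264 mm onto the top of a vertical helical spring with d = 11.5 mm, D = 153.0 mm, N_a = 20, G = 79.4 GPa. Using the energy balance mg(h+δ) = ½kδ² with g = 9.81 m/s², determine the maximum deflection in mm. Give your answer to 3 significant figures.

k = Gd⁴/(8D³N_a) = (79.4×10³)(11.5⁴)/(8·153.0³·20) = 2.4234 N/mm
W = mg = 5.7 × 9.81 = 55.917 N
½kδ² − Wδ − Wh = 0 → δ = (W + √(W² + 2kWh))/k
δ = (55.917 + √(3126.7 + 71547.7))/2.4234 = (55.917 + 273.27)/2.4234 = 135.84 mm

136 mm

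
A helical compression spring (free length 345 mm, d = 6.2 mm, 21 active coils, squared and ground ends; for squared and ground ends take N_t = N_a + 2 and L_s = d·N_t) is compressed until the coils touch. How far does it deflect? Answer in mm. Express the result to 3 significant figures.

202 mm

N_t = 23; L_s = 6.2·23 = 142.6 mm
δ_solid = L₀ − L_s = 345 − 142.6 = 202.4 mm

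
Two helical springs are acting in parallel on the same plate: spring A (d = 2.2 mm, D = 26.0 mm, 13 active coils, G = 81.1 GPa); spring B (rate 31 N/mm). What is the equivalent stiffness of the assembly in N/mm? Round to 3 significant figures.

k_A = Gd⁴/(8D³N_a) = (81.1×10³)(2.2⁴)/(8·26.0³·13) = 1.0393 N/mm
Parallel: k_eq = 1.0393 + 31 = 32.039 N/mm

32.0 N/mm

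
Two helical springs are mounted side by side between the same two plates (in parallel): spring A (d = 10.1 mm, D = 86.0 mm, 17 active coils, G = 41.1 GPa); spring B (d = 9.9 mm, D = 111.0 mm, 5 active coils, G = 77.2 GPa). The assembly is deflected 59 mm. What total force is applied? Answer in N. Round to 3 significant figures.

1090 N

k_A = Gd⁴/(8D³N_a) = (41.1×10³)(10.1⁴)/(8·86.0³·17) = 4.9442 N/mm
k_B = Gd⁴/(8D³N_a) = (77.2×10³)(9.9⁴)/(8·111.0³·5) = 13.556 N/mm
Parallel: k_eq = 4.9442 + 13.556 = 18.5 N/mm
F = k_eq·δ = 18.5·59 = 1091.5 N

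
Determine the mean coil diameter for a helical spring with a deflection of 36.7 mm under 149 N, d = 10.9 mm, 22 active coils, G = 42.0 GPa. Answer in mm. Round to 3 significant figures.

94.0 mm

Required rate k = F/δ = 149/36.7 = 4.0599 N/mm
D = (Gd⁴/(8N_a·k))^(1/3) = (42.0×10³·10.9⁴/(8·22·4.0599))^(1/3)
  = (829703)^(1/3) = 93.9667 mm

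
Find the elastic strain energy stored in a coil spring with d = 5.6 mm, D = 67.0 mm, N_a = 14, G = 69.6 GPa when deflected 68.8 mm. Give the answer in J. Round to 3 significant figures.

k = Gd⁴/(8D³N_a) = (69.6×10³)(5.6⁴)/(8·67.0³·14) = 2.032 N/mm
U = ½kδ² = 0.5 × 2.032 × 68.8² = 4809.1 N·mm = 4.8091 J

4.81 J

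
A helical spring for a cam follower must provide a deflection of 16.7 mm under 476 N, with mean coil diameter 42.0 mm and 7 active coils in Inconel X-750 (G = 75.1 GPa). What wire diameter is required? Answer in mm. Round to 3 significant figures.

Required rate k = F/δ = 476/16.7 = 28.503 N/mm
d = (8D³N_a·k / G)^(1/4) = (8·42.0³·7·28.503 / (75.1×10³))^0.25
  = (1574.7)^0.25 = 6.2994 mm

6.30 mm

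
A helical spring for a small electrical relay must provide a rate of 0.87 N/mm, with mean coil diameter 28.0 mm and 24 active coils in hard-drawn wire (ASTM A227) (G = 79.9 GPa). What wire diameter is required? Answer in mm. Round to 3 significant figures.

d = (8D³N_a·k / G)^(1/4) = (8·28.0³·24·0.87 / (79.9×10³))^0.25
  = (45.893)^0.25 = 2.6028 mm

2.60 mm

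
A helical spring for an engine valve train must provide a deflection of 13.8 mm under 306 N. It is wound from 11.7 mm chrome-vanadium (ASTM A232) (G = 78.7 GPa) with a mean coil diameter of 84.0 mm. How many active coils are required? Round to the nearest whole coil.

14

Required rate k = F/δ = 306/13.8 = 22.174 N/mm
N_a = Gd⁴/(8D³k) = (78.7×10³ × 11.7⁴)/(8 × 84.0³ × 22.174)
    = 1.47475e+09 / 1.05141e+08 = 14.03 → 14 coils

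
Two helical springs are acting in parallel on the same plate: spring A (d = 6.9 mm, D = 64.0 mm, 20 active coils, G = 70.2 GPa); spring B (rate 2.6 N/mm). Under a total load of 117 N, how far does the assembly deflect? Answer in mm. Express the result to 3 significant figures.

18.3 mm

k_A = Gd⁴/(8D³N_a) = (70.2×10³)(6.9⁴)/(8·64.0³·20) = 3.7938 N/mm
Parallel: k_eq = 3.7938 + 2.6 = 6.3938 N/mm
δ = F/k_eq = 117/6.3938 = 18.299 mm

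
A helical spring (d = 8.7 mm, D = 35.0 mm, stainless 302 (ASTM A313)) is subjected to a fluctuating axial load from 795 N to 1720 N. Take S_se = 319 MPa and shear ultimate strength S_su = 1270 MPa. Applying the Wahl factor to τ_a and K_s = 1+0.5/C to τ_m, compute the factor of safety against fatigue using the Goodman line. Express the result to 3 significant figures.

C = D/d = 35.0/8.7 = 4.0230; K_W = (4C−1)/(4C−4)+0.615/C = 1.4010; K_s = 1+0.5/C = 1.1243
F_a = (F_max−F_min)/2 = 462.5 N; F_m = (F_max+F_min)/2 = 1257.5 N
τ_a = K_W·8F_aD/(πd³) = 1.4010 × 62.598 = 87.698 MPa
τ_m = K_s·8F_mD/(πd³) = 1.1243 × 170.2 = 191.35 MPa
Goodman: 1/n_f = τ_a/S_se + τ_m/S_su = 87.698/319 + 191.35/1270 = 0.27492 + 0.15067 = 0.42559
n_f = 1/0.42559 = 2.35

2.35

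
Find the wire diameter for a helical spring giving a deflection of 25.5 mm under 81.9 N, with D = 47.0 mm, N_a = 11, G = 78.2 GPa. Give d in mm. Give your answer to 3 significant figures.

4.40 mm

Required rate k = F/δ = 81.9/25.5 = 3.2118 N/mm
d = (8D³N_a·k / G)^(1/4) = (8·47.0³·11·3.2118 / (78.2×10³))^0.25
  = (375.24)^0.25 = 4.4013 mm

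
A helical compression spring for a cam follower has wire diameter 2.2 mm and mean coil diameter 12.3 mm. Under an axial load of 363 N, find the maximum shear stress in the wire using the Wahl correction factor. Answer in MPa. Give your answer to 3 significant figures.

Spring index C = D/d = 12.3/2.2 = 5.5909
K_W = (4C−1)/(4C−4) + 0.615/C = 21.364/18.364 + 0.1100 = 1.2734
τ₀ = 8FD/(πd³) = 8·363·12.3/(π·2.2³) = 35719.2/33.452 = 1067.8 MPa
τ_max = K·τ₀ = 1.2734 × 1067.8 = 1359.7 MPa

1360 MPa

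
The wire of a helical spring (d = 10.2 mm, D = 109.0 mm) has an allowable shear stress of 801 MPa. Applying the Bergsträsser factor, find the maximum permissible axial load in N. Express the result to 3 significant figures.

2720 N

C = D/d = 109.0/10.2 = 10.6863
K_B = (4C+2)/(4C−3) = 44.745/39.745 = 1.1258
τ_max = K·8FD/(πd³) → F_max = τ_allow·πd³/(8DK)
F_max = 801·π·10.2³/(8·109.0·1.1258) = 2.6704e+06/981.7 = 2720.2 N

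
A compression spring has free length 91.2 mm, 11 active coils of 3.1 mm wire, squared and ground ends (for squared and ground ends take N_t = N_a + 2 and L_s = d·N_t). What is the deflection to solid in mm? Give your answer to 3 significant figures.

50.9 mm

N_t = 13; L_s = 3.1·13 = 40.3 mm
δ_solid = L₀ − L_s = 91.2 − 40.3 = 50.9 mm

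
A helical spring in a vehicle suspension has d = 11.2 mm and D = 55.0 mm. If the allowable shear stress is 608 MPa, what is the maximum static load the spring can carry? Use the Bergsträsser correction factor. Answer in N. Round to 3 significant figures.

4690 N

C = D/d = 55.0/11.2 = 4.9107
K_B = (4C+2)/(4C−3) = 21.643/16.643 = 1.3004
τ_max = K·8FD/(πd³) → F_max = τ_allow·πd³/(8DK)
F_max = 608·π·11.2³/(8·55.0·1.3004) = 2.6835e+06/572.19 = 4689.9 N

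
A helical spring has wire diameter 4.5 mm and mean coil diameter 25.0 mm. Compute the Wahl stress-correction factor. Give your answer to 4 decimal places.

1.2753

C = D/d = 25.0/4.5 = 5.5556
K_W = (4C−1)/(4C−4) + 0.615/C = 21.222/18.222 + 0.1107 = 1.2753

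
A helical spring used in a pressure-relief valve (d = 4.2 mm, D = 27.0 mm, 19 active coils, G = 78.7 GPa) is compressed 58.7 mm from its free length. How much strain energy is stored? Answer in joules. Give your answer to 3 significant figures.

k = Gd⁴/(8D³N_a) = (78.7×10³)(4.2⁴)/(8·27.0³·19) = 8.1853 N/mm
U = ½kδ² = 0.5 × 8.1853 × 58.7² = 14102 N·mm = 14.102 J

14.1 J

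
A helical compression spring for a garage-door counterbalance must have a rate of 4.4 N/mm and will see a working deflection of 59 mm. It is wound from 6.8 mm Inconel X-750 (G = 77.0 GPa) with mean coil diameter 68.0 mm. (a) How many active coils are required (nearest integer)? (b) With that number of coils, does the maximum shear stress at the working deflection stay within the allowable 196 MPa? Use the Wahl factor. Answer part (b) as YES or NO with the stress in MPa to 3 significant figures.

(a) 15 coils; (b) YES, τ_max = 162 MPa

N_a = Gd⁴/(8D³k) = (77.0×10³)(6.8⁴)/(8·68.0³·4.4) = 14.87 → N_a = 15
Actual rate k = Gd⁴/(8D³·15) = 4.3633 N/mm
Working load F = kδ = 4.3633·59 = 257.44 N
C = 68.0/6.8 = 10.0000; K_W = (4C−1)/(4C−4)+0.615/C = 1.1448
τ_max = K_W·8FD/(πd³) = 1.1448·141.77 = 162.31 MPa
τ_max ≤ 196 MPa → acceptable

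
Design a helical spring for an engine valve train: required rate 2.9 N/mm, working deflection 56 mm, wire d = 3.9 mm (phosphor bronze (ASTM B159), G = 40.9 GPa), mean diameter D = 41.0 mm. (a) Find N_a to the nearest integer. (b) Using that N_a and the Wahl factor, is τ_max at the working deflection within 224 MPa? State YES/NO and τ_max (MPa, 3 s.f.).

(a) 6 coils; (b) NO, τ_max = 321 MPa

N_a = Gd⁴/(8D³k) = (40.9×10³)(3.9⁴)/(8·41.0³·2.9) = 5.918 → N_a = 6
Actual rate k = Gd⁴/(8D³·6) = 2.8602 N/mm
Working load F = kδ = 2.8602·56 = 160.17 N
C = 41.0/3.9 = 10.5128; K_W = (4C−1)/(4C−4)+0.615/C = 1.1373
τ_max = K_W·8FD/(πd³) = 1.1373·281.91 = 320.63 MPa
τ_max > 224 MPa → exceeds allowable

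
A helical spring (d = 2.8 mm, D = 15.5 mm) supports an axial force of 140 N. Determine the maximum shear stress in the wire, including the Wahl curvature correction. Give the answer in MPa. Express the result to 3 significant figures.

Spring index C = D/d = 15.5/2.8 = 5.5357
K_W = (4C−1)/(4C−4) + 0.615/C = 21.143/18.143 + 0.1111 = 1.2765
τ₀ = 8FD/(πd³) = 8·140·15.5/(π·2.8³) = 17360/68.964 = 251.72 MPa
τ_max = K·τ₀ = 1.2765 × 251.72 = 321.31 MPa

321 MPa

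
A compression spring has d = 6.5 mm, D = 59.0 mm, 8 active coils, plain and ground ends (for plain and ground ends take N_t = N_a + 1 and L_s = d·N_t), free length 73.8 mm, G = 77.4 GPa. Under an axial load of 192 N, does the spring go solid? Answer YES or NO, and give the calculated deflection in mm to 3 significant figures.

k = Gd⁴/(8D³N_a) = (77.4×10³)(6.5⁴)/(8·59.0³·8) = 10.511 N/mm
N_t = 9; L_s = 6.5·9 = 58.5 mm; δ_solid = L₀ − L_s = 73.8 − 58.5 = 15.3 mm
δ = F/k = 192/10.511 = 18.266 mm
δ ≥ δ_solid → spring goes solid

YES, δ = 18.3 mm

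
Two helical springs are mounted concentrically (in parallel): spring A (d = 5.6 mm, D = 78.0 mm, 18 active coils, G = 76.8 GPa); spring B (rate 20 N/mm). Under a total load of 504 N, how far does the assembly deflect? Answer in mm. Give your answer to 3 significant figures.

k_A = Gd⁴/(8D³N_a) = (76.8×10³)(5.6⁴)/(8·78.0³·18) = 1.1053 N/mm
Parallel: k_eq = 1.1053 + 20 = 21.105 N/mm
δ = F/k_eq = 504/21.105 = 23.88 mm

23.9 mm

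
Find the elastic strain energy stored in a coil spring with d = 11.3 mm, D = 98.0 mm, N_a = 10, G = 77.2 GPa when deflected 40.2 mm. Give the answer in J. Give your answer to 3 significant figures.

13.5 J

k = Gd⁴/(8D³N_a) = (77.2×10³)(11.3⁴)/(8·98.0³·10) = 16.717 N/mm
U = ½kδ² = 0.5 × 16.717 × 40.2² = 13508 N·mm = 13.508 J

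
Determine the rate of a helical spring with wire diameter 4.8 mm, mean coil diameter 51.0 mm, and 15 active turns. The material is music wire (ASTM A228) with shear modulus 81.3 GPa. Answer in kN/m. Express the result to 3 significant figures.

2.71 kN/m

k = Gd⁴/(8D³N_a) = (81.3×10³ × 4.8⁴) / (8 × 51.0³ × 15)
  = 4.31574e+07 / 1.59181e+07 = 2.7112 N/mm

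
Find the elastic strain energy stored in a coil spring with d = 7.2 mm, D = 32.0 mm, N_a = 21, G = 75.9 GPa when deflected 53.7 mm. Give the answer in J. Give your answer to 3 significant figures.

53.4 J

k = Gd⁴/(8D³N_a) = (75.9×10³)(7.2⁴)/(8·32.0³·21) = 37.052 N/mm
U = ½kδ² = 0.5 × 37.052 × 53.7² = 53423 N·mm = 53.423 J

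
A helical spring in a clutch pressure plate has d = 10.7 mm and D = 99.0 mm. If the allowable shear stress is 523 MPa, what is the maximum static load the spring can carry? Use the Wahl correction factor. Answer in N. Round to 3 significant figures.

2200 N

C = D/d = 99.0/10.7 = 9.2523
K_W = (4C−1)/(4C−4) + 0.615/C = 36.009/33.009 + 0.0665 = 1.1574
τ_max = K·8FD/(πd³) → F_max = τ_allow·πd³/(8DK)
F_max = 523·π·10.7³/(8·99.0·1.1574) = 2.0128e+06/916.62 = 2195.9 N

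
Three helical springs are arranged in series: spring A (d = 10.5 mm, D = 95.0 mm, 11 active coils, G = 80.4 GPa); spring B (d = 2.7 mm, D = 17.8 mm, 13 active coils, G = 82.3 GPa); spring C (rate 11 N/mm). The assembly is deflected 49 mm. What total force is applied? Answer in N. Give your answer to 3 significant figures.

162 N

k_A = Gd⁴/(8D³N_a) = (80.4×10³)(10.5⁴)/(8·95.0³·11) = 12.953 N/mm
k_B = Gd⁴/(8D³N_a) = (82.3×10³)(2.7⁴)/(8·17.8³·13) = 7.457 N/mm
Series: 1/k_eq = 1/12.953 + 1/7.457 + 1/11 = 0.30222; k_eq = 3.3089 N/mm
F = k_eq·δ = 3.3089·49 = 162.14 N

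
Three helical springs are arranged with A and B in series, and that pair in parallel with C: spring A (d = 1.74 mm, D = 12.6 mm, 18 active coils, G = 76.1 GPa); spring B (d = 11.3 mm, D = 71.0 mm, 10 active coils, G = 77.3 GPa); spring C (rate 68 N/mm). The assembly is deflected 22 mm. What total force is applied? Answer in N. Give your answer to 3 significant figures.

k_A = Gd⁴/(8D³N_a) = (76.1×10³)(1.74⁴)/(8·12.6³·18) = 2.4216 N/mm
k_B = Gd⁴/(8D³N_a) = (77.3×10³)(11.3⁴)/(8·71.0³·10) = 44.018 N/mm
Springs A,B series: k_AB = 1/(1/2.4216+1/44.018) = 2.2954 N/mm; parallel with C: k_eq = 2.2954+68 = 70.295 N/mm
F = k_eq·δ = 70.295·22 = 1546.5 N

1550 N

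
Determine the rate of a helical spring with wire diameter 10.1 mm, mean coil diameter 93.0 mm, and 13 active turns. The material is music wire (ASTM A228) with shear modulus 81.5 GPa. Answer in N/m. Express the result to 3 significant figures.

k = Gd⁴/(8D³N_a) = (81.5×10³ × 10.1⁴) / (8 × 93.0³ × 13)
  = 8.48092e+08 / 8.36531e+07 = 10.138 N/mm = 10138 N/m

10100 N/m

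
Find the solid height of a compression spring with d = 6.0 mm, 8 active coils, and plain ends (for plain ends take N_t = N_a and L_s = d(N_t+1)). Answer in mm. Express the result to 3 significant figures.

54.0 mm

plain ends: N_t = N_a = 8
L_s = d·(N_t+1) = 6.0 × 9 = 54 mm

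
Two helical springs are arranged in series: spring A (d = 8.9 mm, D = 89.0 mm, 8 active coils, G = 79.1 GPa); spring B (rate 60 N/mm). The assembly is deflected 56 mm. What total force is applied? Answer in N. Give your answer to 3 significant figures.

k_A = Gd⁴/(8D³N_a) = (79.1×10³)(8.9⁴)/(8·89.0³·8) = 11 N/mm
Series: 1/k_eq = 1/11 + 1/60 = 0.10758; k_eq = 9.2957 N/mm
F = k_eq·δ = 9.2957·56 = 520.56 N

521 N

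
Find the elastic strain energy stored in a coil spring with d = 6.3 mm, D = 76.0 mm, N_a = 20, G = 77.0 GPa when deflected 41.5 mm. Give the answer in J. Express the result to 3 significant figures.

1.49 J

k = Gd⁴/(8D³N_a) = (77.0×10³)(6.3⁴)/(8·76.0³·20) = 1.727 N/mm
U = ½kδ² = 0.5 × 1.727 × 41.5² = 1487.2 N·mm = 1.4872 J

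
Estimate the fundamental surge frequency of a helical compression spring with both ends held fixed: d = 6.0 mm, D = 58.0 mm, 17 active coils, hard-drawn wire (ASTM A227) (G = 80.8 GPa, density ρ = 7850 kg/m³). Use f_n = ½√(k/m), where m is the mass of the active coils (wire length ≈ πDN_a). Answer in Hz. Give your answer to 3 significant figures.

37.9 Hz

k = Gd⁴/(8D³N_a) = (80.8×10³)(6.0⁴)/(8·58.0³·17) = 3.9463 N/mm = 3946.3 N/m
Wire length L = πDN_a = π·58.0·17 = 3097.6 mm
m = ρ·(πd²/4)·L = 7850 × 28.274×10⁻⁶ m² × 3.0976 m = 0.68753 kg
f_n = ½√(k/m) = 0.5·√(3946.3/0.68753) = 0.5·√(5739.9) = 37.881 Hz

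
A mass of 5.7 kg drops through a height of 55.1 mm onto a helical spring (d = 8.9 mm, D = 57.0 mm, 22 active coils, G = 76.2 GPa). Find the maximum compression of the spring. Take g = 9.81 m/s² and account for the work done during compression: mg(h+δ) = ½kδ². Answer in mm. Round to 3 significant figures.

24.7 mm

k = Gd⁴/(8D³N_a) = (76.2×10³)(8.9⁴)/(8·57.0³·22) = 14.668 N/mm
W = mg = 5.7 × 9.81 = 55.917 N
½kδ² − Wδ − Wh = 0 → δ = (W + √(W² + 2kWh))/k
δ = (55.917 + √(3126.7 + 90386.4))/14.668 = (55.917 + 305.8)/14.668 = 24.66 mm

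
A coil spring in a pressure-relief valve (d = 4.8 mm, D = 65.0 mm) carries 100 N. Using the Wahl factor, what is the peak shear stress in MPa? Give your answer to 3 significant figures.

Spring index C = D/d = 65.0/4.8 = 13.5417
K_W = (4C−1)/(4C−4) + 0.615/C = 53.167/50.167 + 0.0454 = 1.1052
τ₀ = 8FD/(πd³) = 8·100·65.0/(π·4.8³) = 52000/347.44 = 149.67 MPa
τ_max = K·τ₀ = 1.1052 × 149.67 = 165.42 MPa

165 MPa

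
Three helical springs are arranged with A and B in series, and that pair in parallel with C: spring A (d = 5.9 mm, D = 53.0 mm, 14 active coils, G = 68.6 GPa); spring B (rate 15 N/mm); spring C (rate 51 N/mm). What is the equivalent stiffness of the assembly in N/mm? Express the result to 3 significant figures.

54.7 N/mm

k_A = Gd⁴/(8D³N_a) = (68.6×10³)(5.9⁴)/(8·53.0³·14) = 4.9852 N/mm
Springs A,B series: k_AB = 1/(1/4.9852+1/15) = 3.7417 N/mm; parallel with C: k_eq = 3.7417+51 = 54.742 N/mm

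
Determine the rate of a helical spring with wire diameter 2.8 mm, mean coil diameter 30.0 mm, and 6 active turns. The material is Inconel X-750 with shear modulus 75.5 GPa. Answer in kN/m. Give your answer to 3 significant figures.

k = Gd⁴/(8D³N_a) = (75.5×10³ × 2.8⁴) / (8 × 30.0³ × 6)
  = 4.64065e+06 / 1.296e+06 = 3.5808 N/mm

3.58 kN/m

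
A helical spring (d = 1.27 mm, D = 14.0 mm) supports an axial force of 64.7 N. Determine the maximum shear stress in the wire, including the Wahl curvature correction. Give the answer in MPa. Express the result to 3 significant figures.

Spring index C = D/d = 14.0/1.27 = 11.0236
K_W = (4C−1)/(4C−4) + 0.615/C = 43.094/40.094 + 0.0558 = 1.1306
τ₀ = 8FD/(πd³) = 8·64.7·14.0/(π·1.27³) = 7246.4/6.4352 = 1126.1 MPa
τ_max = K·τ₀ = 1.1306 × 1126.1 = 1273.1 MPa

1270 MPa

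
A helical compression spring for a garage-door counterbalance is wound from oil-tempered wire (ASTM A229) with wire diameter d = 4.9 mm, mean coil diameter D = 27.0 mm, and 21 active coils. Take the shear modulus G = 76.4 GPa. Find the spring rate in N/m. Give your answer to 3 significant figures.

13300 N/m

k = Gd⁴/(8D³N_a) = (76.4×10³ × 4.9⁴) / (8 × 27.0³ × 21)
  = 4.40431e+07 / 3.30674e+06 = 13.319 N/mm = 13319 N/m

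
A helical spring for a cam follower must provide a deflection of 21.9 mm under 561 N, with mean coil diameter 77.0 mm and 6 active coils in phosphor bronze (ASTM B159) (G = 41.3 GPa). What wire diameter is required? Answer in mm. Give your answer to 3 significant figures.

10.8 mm

Required rate k = F/δ = 561/21.9 = 25.616 N/mm
d = (8D³N_a·k / G)^(1/4) = (8·77.0³·6·25.616 / (41.3×10³))^0.25
  = (13592)^0.25 = 10.7974 mm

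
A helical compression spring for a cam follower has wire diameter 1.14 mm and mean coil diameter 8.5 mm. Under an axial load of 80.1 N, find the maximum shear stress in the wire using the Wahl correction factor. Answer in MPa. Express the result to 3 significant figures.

Spring index C = D/d = 8.5/1.14 = 7.4561
K_W = (4C−1)/(4C−4) + 0.615/C = 28.825/25.825 + 0.0825 = 1.1987
τ₀ = 8FD/(πd³) = 8·80.1·8.5/(π·1.14³) = 5446.8/4.6544 = 1170.2 MPa
τ_max = K·τ₀ = 1.1987 × 1170.2 = 1402.7 MPa

1400 MPa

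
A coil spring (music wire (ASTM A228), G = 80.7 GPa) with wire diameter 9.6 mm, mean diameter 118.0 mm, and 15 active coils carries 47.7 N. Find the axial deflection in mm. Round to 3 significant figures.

13.7 mm

k = Gd⁴/(8D³N_a) = (80.7×10³)(9.6⁴)/(8·118.0³·15) = 3.4764 N/mm
δ = F/k = 47.7 / 3.4764 = 13.721 mm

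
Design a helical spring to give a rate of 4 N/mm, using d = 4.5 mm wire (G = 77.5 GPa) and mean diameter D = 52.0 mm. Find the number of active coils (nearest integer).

N_a = Gd⁴/(8D³k) = (77.5×10³ × 4.5⁴)/(8 × 52.0³ × 4)
    = 3.17798e+07 / 4.49946e+06 = 7.063 → 7 coils

7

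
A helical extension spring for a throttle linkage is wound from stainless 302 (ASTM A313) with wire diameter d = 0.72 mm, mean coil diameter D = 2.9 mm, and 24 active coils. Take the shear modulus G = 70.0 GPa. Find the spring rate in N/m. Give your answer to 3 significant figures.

k = Gd⁴/(8D³N_a) = (70.0×10³ × 0.72⁴) / (8 × 2.9³ × 24)
  = 18811.7 / 4682.69 = 4.0173 N/mm = 4017.3 N/m

4020 N/m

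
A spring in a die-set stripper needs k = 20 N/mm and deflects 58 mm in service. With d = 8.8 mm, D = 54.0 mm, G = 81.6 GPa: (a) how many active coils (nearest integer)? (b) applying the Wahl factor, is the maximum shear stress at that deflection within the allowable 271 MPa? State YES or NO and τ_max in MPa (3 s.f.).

N_a = Gd⁴/(8D³k) = (81.6×10³)(8.8⁴)/(8·54.0³·20) = 19.42 → N_a = 19
Actual rate k = Gd⁴/(8D³·19) = 20.445 N/mm
Working load F = kδ = 20.445·58 = 1185.8 N
C = 54.0/8.8 = 6.1364; K_W = (4C−1)/(4C−4)+0.615/C = 1.2462
τ_max = K_W·8FD/(πd³) = 1.2462·239.28 = 298.2 MPa
τ_max > 271 MPa → exceeds allowable

(a) 19 coils; (b) NO, τ_max = 298 MPa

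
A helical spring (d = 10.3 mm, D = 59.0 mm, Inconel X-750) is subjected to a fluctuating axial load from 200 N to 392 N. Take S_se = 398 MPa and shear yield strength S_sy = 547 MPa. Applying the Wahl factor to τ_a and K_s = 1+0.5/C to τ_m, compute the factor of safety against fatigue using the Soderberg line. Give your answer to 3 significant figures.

8.14

C = D/d = 59.0/10.3 = 5.7282; K_W = (4C−1)/(4C−4)+0.615/C = 1.2660; K_s = 1+0.5/C = 1.0873
F_a = (F_max−F_min)/2 = 96 N; F_m = (F_max+F_min)/2 = 296 N
τ_a = K_W·8F_aD/(πd³) = 1.2660 × 13.199 = 16.71 MPa
τ_m = K_s·8F_mD/(πd³) = 1.0873 × 40.698 = 44.25 MPa
Soderberg: 1/n_f = τ_a/S_se + τ_m/S_sy = 16.71/398 + 44.25/547 = 0.04199 + 0.08090 = 0.12288
n_f = 1/0.12288 = 8.138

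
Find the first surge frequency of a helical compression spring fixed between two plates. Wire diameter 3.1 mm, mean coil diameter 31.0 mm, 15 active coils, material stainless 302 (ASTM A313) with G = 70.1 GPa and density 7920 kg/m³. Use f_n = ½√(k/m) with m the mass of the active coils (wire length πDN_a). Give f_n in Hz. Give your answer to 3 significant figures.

72.0 Hz

k = Gd⁴/(8D³N_a) = (70.1×10³)(3.1⁴)/(8·31.0³·15) = 1.8109 N/mm = 1810.9 N/m
Wire length L = πDN_a = π·31.0·15 = 1460.8 mm
m = ρ·(πd²/4)·L = 7920 × 7.5477×10⁻⁶ m² × 1.4608 m = 0.087326 kg
f_n = ½√(k/m) = 0.5·√(1810.9/0.087326) = 0.5·√(20738) = 72.003 Hz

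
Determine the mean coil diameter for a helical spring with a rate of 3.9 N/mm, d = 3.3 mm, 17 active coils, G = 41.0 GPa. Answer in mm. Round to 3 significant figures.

D = (Gd⁴/(8N_a·k))^(1/3) = (41.0×10³·3.3⁴/(8·17·3.9))^(1/3)
  = (9167.19)^(1/3) = 20.9289 mm

20.9 mm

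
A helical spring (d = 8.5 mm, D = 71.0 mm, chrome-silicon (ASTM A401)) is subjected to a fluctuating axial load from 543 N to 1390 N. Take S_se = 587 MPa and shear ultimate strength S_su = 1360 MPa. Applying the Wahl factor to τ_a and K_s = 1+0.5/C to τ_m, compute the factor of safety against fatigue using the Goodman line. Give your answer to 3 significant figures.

2.12

C = D/d = 71.0/8.5 = 8.3529; K_W = (4C−1)/(4C−4)+0.615/C = 1.1756; K_s = 1+0.5/C = 1.0599
F_a = (F_max−F_min)/2 = 423.5 N; F_m = (F_max+F_min)/2 = 966.5 N
τ_a = K_W·8F_aD/(πd³) = 1.1756 × 124.68 = 146.58 MPa
τ_m = K_s·8F_mD/(πd³) = 1.0599 × 284.54 = 301.57 MPa
Goodman: 1/n_f = τ_a/S_se + τ_m/S_su = 146.58/587 + 301.57/1360 = 0.24970 + 0.22174 = 0.47145
n_f = 1/0.47145 = 2.121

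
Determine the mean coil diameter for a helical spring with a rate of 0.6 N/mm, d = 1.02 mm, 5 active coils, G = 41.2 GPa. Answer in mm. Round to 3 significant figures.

D = (Gd⁴/(8N_a·k))^(1/3) = (41.2×10³·1.02⁴/(8·5·0.6))^(1/3)
  = (1858.18)^(1/3) = 12.2941 mm

12.3 mm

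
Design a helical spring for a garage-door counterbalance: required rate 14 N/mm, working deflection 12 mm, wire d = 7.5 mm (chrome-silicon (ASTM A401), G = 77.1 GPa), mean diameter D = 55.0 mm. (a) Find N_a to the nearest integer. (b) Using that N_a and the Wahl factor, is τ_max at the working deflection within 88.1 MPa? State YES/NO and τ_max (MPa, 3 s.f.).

(a) 13 coils; (b) YES, τ_max = 67.5 MPa

N_a = Gd⁴/(8D³k) = (77.1×10³)(7.5⁴)/(8·55.0³·14) = 13.09 → N_a = 13
Actual rate k = Gd⁴/(8D³·13) = 14.099 N/mm
Working load F = kδ = 14.099·12 = 169.18 N
C = 55.0/7.5 = 7.3333; K_W = (4C−1)/(4C−4)+0.615/C = 1.2023
τ_max = K_W·8FD/(πd³) = 1.2023·56.167 = 67.528 MPa
τ_max ≤ 88.1 MPa → acceptable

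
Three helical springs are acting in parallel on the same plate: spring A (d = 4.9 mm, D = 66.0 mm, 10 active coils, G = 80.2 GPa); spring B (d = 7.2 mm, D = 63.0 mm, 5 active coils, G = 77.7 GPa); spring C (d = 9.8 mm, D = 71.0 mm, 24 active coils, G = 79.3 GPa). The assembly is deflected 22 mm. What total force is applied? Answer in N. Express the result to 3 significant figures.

738 N

k_A = Gd⁴/(8D³N_a) = (80.2×10³)(4.9⁴)/(8·66.0³·10) = 2.0102 N/mm
k_B = Gd⁴/(8D³N_a) = (77.7×10³)(7.2⁴)/(8·63.0³·5) = 20.877 N/mm
k_C = Gd⁴/(8D³N_a) = (79.3×10³)(9.8⁴)/(8·71.0³·24) = 10.644 N/mm
Parallel: k_eq = 2.0102 + 20.877 + 10.644 = 33.531 N/mm
F = k_eq·δ = 33.531·22 = 737.69 N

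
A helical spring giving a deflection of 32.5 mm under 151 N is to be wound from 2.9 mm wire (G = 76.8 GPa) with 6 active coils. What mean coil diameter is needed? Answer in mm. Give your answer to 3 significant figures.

29.0 mm

Required rate k = F/δ = 151/32.5 = 4.6462 N/mm
D = (Gd⁴/(8N_a·k))^(1/3) = (76.8×10³·2.9⁴/(8·6·4.6462))^(1/3)
  = (24356.7)^(1/3) = 28.9872 mm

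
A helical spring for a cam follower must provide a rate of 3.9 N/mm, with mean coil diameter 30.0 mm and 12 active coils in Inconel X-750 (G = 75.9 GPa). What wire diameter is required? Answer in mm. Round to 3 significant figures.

3.40 mm

d = (8D³N_a·k / G)^(1/4) = (8·30.0³·12·3.9 / (75.9×10³))^0.25
  = (133.19)^0.25 = 3.3971 mm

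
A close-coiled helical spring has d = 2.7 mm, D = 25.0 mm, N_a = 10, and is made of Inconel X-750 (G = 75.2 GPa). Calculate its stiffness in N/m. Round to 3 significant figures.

3200 N/m

k = Gd⁴/(8D³N_a) = (75.2×10³ × 2.7⁴) / (8 × 25.0³ × 10)
  = 3.99644e+06 / 1.25e+06 = 3.1971 N/mm = 3197.1 N/m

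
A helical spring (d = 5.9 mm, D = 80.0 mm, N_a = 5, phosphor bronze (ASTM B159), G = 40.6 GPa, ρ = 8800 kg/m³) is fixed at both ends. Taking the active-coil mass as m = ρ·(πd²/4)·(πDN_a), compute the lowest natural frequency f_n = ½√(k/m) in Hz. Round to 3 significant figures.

44.6 Hz

k = Gd⁴/(8D³N_a) = (40.6×10³)(5.9⁴)/(8·80.0³·5) = 2.4022 N/mm = 2402.2 N/m
Wire length L = πDN_a = π·80.0·5 = 1256.6 mm
m = ρ·(πd²/4)·L = 8800 × 27.34×10⁻⁶ m² × 1.2566 m = 0.30233 kg
f_n = ½√(k/m) = 0.5·√(2402.2/0.30233) = 0.5·√(7945.4) = 44.569 Hz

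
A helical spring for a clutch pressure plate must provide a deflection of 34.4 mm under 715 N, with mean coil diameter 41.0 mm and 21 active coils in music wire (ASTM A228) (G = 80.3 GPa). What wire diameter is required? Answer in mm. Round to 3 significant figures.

7.40 mm

Required rate k = F/δ = 715/34.4 = 20.785 N/mm
d = (8D³N_a·k / G)^(1/4) = (8·41.0³·21·20.785 / (80.3×10³))^0.25
  = (2997)^0.25 = 7.3990 mm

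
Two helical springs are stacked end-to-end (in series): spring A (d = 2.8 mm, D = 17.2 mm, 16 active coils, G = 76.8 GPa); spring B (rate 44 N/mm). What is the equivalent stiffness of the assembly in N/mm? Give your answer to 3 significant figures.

6.22 N/mm

k_A = Gd⁴/(8D³N_a) = (76.8×10³)(2.8⁴)/(8·17.2³·16) = 7.2477 N/mm
Series: 1/k_eq = 1/7.2477 + 1/44 = 0.1607; k_eq = 6.2227 N/mm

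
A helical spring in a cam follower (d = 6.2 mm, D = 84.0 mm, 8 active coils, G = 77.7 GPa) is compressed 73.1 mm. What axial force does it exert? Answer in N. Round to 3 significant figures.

221 N

k = Gd⁴/(8D³N_a) = (77.7×10³)(6.2⁴)/(8·84.0³·8) = 3.0267 N/mm
F = k·δ = 3.0267 × 73.1 = 221.25 N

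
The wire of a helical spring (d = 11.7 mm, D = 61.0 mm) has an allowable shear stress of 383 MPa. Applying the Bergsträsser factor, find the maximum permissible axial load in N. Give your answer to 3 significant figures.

3090 N

C = D/d = 61.0/11.7 = 5.2137
K_B = (4C+2)/(4C−3) = 22.855/17.855 = 1.2800
τ_max = K·8FD/(πd³) → F_max = τ_allow·πd³/(8DK)
F_max = 383·π·11.7³/(8·61.0·1.2800) = 1.9271e+06/624.66 = 3085.1 N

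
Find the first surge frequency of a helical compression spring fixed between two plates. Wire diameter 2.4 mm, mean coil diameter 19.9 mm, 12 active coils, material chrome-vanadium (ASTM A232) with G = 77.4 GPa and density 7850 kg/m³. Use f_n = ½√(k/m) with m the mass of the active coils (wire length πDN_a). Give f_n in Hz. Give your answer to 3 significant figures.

k = Gd⁴/(8D³N_a) = (77.4×10³)(2.4⁴)/(8·19.9³·12) = 3.3943 N/mm = 3394.3 N/m
Wire length L = πDN_a = π·19.9·12 = 750.21 mm
m = ρ·(πd²/4)·L = 7850 × 4.5239×10⁻⁶ m² × 0.75021 m = 0.026642 kg
f_n = ½√(k/m) = 0.5·√(3394.3/0.026642) = 0.5·√(1.2741e+05) = 178.47 Hz

178 Hz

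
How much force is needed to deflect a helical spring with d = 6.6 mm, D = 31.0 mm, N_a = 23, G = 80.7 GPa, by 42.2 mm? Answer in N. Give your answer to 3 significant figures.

1180 N

k = Gd⁴/(8D³N_a) = (80.7×10³)(6.6⁴)/(8·31.0³·23) = 27.935 N/mm
F = k·δ = 27.935 × 42.2 = 1178.9 N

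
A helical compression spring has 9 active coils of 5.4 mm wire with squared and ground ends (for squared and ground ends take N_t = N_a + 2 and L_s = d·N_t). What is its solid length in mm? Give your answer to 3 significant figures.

squared and ground ends: N_t = N_a + 2 = 9 + 2 = 11
L_s = d·N_t = 5.4 × 11 = 59.4 mm

59.4 mm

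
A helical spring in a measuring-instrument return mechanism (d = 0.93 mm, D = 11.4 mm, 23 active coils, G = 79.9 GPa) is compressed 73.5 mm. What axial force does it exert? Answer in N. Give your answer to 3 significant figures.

16.1 N

k = Gd⁴/(8D³N_a) = (79.9×10³)(0.93⁴)/(8·11.4³·23) = 0.21925 N/mm
F = k·δ = 0.21925 × 73.5 = 16.115 N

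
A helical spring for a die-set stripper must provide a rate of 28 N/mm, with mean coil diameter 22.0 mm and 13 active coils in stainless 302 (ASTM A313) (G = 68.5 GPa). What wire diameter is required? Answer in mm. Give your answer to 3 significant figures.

d = (8D³N_a·k / G)^(1/4) = (8·22.0³·13·28 / (68.5×10³))^0.25
  = (452.66)^0.25 = 4.6126 mm

4.61 mm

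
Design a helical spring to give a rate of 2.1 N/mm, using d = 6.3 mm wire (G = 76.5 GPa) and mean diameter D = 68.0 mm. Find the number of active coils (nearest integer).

N_a = Gd⁴/(8D³k) = (76.5×10³ × 6.3⁴)/(8 × 68.0³ × 2.1)
    = 1.2051e+08 / 5.28246e+06 = 22.81 → 23 coils

23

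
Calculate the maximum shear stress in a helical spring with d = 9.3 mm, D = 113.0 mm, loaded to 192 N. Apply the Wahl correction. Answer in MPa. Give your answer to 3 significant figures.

76.8 MPa

Spring index C = D/d = 113.0/9.3 = 12.1505
K_W = (4C−1)/(4C−4) + 0.615/C = 47.602/44.602 + 0.0506 = 1.1179
τ₀ = 8FD/(πd³) = 8·192·113.0/(π·9.3³) = 173568/2527 = 68.686 MPa
τ_max = K·τ₀ = 1.1179 × 68.686 = 76.783 MPa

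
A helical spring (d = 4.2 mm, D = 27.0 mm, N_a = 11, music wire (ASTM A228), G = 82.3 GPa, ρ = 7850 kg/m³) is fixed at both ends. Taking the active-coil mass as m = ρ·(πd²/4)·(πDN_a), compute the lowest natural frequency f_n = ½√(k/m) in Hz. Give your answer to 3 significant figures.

k = Gd⁴/(8D³N_a) = (82.3×10³)(4.2⁴)/(8·27.0³·11) = 14.785 N/mm = 14785 N/m
Wire length L = πDN_a = π·27.0·11 = 933.05 mm
m = ρ·(πd²/4)·L = 7850 × 13.854×10⁻⁶ m² × 0.93305 m = 0.10148 kg
f_n = ½√(k/m) = 0.5·√(14785/0.10148) = 0.5·√(1.457e+05) = 190.85 Hz

191 Hz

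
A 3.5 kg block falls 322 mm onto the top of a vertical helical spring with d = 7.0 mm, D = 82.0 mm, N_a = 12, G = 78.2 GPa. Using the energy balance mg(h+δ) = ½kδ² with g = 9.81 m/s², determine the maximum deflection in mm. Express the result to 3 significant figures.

k = Gd⁴/(8D³N_a) = (78.2×10³)(7.0⁴)/(8·82.0³·12) = 3.5472 N/mm
W = mg = 3.5 × 9.81 = 34.335 N
½kδ² − Wδ − Wh = 0 → δ = (W + √(W² + 2kWh))/k
δ = (34.335 + √(1178.9 + 78434.8))/3.5472 = (34.335 + 282.16)/3.5472 = 89.224 mm

89.2 mm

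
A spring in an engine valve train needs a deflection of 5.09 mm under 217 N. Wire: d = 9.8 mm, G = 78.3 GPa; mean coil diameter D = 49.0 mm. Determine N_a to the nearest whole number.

Required rate k = F/δ = 217/5.09 = 42.633 N/mm
N_a = Gd⁴/(8D³k) = (78.3×10³ × 9.8⁴)/(8 × 49.0³ × 42.633)
    = 7.22214e+08 / 4.01255e+07 = 18 → 18 coils

18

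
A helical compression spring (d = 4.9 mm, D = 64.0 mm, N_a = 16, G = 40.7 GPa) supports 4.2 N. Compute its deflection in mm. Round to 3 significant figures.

6.01 mm

k = Gd⁴/(8D³N_a) = (40.7×10³)(4.9⁴)/(8·64.0³·16) = 0.69924 N/mm
δ = F/k = 4.2 / 0.69924 = 6.0065 mm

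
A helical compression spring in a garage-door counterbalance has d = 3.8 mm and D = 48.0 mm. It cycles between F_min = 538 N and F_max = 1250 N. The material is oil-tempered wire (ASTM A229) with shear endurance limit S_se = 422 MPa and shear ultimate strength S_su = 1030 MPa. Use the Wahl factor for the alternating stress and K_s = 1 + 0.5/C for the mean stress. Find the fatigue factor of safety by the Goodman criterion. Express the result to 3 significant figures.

0.244

C = D/d = 48.0/3.8 = 12.6316; K_W = (4C−1)/(4C−4)+0.615/C = 1.1132; K_s = 1+0.5/C = 1.0396
F_a = (F_max−F_min)/2 = 356 N; F_m = (F_max+F_min)/2 = 894 N
τ_a = K_W·8F_aD/(πd³) = 1.1132 × 793.01 = 882.76 MPa
τ_m = K_s·8F_mD/(πd³) = 1.0396 × 1991.4 = 2070.3 MPa
Goodman: 1/n_f = τ_a/S_se + τ_m/S_su = 882.76/422 + 2070.3/1030 = 2.09184 + 2.00997 = 4.1018
n_f = 1/4.1018 = 0.2438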